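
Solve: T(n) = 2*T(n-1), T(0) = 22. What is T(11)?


Unrolling:
T(11) = 2*T(10) = 2^2*T(9) = ... = 2^11*T(0)
= 2^11 * 22
= 2048 * 22 = 45056


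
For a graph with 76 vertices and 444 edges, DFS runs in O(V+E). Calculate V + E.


A full DFS traversal visits each vertex once and examines each edge once.
V = 76
E = 444
Sum = 76 + 444 = 520


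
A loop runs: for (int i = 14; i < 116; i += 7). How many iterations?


Loop starts at i = 14, increments by 7, stops when i >= 116.
Number of iterations = ceil((116 - 14) / 7)
= ceil(102 / 7)
= 15


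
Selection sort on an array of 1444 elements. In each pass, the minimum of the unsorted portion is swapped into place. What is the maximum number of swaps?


Selection sort performs one swap per pass:
  Pass 1: find min in positions 0 to 1443, swap with position 0
  Pass 2: find min in positions 1 to 1443, swap with position 1
  Pass 3: find min in positions 2 to 1443, swap with position 2
  Pass 4: find min in positions 3 to 1443, swap with position 3
  Pass 5: find min in positions 4 to 1443, swap with position 4
  ... (1438 more passes)
Total passes (and swaps) = n - 1 = 1444 - 1 = 1443


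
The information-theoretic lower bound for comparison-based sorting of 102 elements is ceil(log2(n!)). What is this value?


A binary decision tree of height h has at most 2^h leaves and needs at least n! of them, so h >= ceil(log2(n!)).
102! is far too large to multiply out, so use Stirling's series:
  ln(n!) ~ n ln n - n + (1/2) ln(2 pi n) + 1/(12n)  (error below 1/(360 n^3), negligible here)
  ln(102) = 4.6249728
  n ln n = 102 * 4.6249728 = 471.7472
  (1/2) ln(2 pi * 102) = (1/2) ln(640.8849) = 3.2314
  1/(12*102) = 0.0008
  ln(102!) ~ 471.7472 - 102 + 3.2314 + 0.0008 = 372.9794
Convert to base 2: log2(102!) = 372.9794 / ln 2 = 372.9794 / 0.69314718 = 538.0955
ceil(538.0955) = 539


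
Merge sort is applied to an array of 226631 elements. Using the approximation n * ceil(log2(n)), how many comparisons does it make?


Merge sort divides the array into halves recursively.
Number of levels = ceil(log2(226631)) = 18
At each level, approximately n = 226631 comparisons are needed for merging.
Total comparisons ~ n * ceil(log2(n)) = 226631 * 18 = 4079358


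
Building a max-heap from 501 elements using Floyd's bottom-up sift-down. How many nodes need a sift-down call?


In a heap of 501 elements (0-indexed array):
  Last element index: 500
  Parent of last element: floor((500 - 1) / 2) = 249
  Internal nodes: indices 0 to 249
  Count = floor(501/2) = 250


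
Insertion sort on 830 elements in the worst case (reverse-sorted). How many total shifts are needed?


In the worst case (reverse-sorted), each element shifts past all previous:
  Element 1: 1 shifts
  Element 2: 2 shifts
  Element 3: 3 shifts
  Element 4: 4 shifts
  Element 5: 5 shifts
  ...
  Element 829: 829 shifts
Total = 1 + 2 + ... + 829
= 830*(830-1)/2 = 344035


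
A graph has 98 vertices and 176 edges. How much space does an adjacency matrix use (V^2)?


Adjacency matrix: V x V grid of entries
Space = V^2 = 98^2 = 98 * 98 = 9604


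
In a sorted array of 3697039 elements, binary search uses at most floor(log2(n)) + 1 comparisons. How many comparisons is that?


Halving sequence: 3697039 -> 1848519 -> 924259 -> 462129 -> 231064 -> 115532 -> 57766 -> 28883 -> 14441 -> 7220 -> 3610 -> 1805 -> 902 -> 451 -> 225 -> 112 -> 56 -> 28 -> 14 -> 7 -> 3 -> 1
Number of halvings = 21
Max comparisons = 21 + 1 = 22


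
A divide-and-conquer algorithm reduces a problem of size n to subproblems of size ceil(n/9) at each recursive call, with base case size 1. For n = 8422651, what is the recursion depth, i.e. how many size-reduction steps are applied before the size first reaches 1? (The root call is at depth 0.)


Each step divides the size by 9 (rounding up); after k steps the size is ceil(n/9^k), which equals 1 exactly when 9^k >= n.
So the depth is the smallest k with 9^k >= 8422651, i.e. ceil(log_9(8422651)).
9^7 = 4782969 < 8422651 <= 43046721 = 9^8
Recursion depth = 8


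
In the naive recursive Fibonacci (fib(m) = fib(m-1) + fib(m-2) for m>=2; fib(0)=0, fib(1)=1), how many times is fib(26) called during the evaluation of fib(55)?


Let N(m) = number of times fib(m) is called while evaluating fib(55).
N(55) = 1 (the initial call).
N(54) = 1 (only fib(55) calls it).
For 1 <= m <= 53: fib(m) is called by fib(m+1) and fib(m+2), so
  N(m) = N(m+1) + N(m+2).
fib(0) is called only by fib(2), so N(0) = N(2).
Walk down from m=55:
  N(55)=1, N(54)=1, N(53)=2, N(52)=3, N(51)=5, N(50)=8, N(49)=13, N(48)=21, N(47)=34, N(46)=55, N(45)=89, N(44)=144, N(43)=233, N(42)=377, N(41)=610, N(40)=987, N(39)=1597, N(38)=2584, N(37)=4181, N(36)=6765, N(35)=10946, N(34)=17711, N(33)=28657, N(32)=46368, N(31)=75025, N(30)=121393, N(29)=196418, N(28)=317811, N(27)=514229, N(26)=832040
N(26) = 832040


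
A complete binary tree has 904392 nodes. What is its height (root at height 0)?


In a complete binary tree, level k holds nodes 2^k .. 2^(k+1)-1 (1-indexed).
Height = floor(log2(n)) = floor(log2(904392)) = 19
Check: 2^19 = 524288 <= 904392 < 1048576 = 2^20


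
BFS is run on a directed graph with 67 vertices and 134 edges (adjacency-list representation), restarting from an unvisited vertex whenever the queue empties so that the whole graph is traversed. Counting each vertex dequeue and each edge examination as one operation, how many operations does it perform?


A full BFS traversal dequeues each vertex exactly once and examines each directed edge exactly once.
V = 67 (vertex processing cost)
E = 134 (edge examination cost)
Total operations proportional to V + E = 67 + 134 = 201


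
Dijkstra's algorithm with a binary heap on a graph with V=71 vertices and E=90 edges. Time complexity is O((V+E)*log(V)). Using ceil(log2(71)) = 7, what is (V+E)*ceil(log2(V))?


Dijkstra with a binary heap: each vertex is extracted once, each edge may relax once.
Each heap operation costs O(log V).
V + E = 71 + 90 = 161
ceil(log2(71)) = 7 (since 2^6 = 64 < 71 <= 128 = 2^7)
Total heap work = (V+E) * ceil(log2(V)) = 161 * 7 = 1127


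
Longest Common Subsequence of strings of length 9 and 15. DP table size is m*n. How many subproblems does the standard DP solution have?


DP table indexed by positions in both strings.
First string: 9 positions
Second string: 15 positions
Total = 9 * 15 = 135


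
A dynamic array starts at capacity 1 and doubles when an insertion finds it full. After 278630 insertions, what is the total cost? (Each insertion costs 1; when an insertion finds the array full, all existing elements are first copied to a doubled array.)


Insertion cost: 278630 (one per element)
Resizes occur just before inserting elements 2, 3, 5, 9, ...
Elements copied at each resize: 1 + 2 + 4 + 8 + 16 + 32 + 64 + 128 + 256 + 512 + 1024 + 2048 + 4096 + 8192 + 16384 + 32768 + 65536 + 131072 + 262144
Sum of copies = 524287 (geometric series: 2^k - 1)
Total = 278630 + 524287 = 802917


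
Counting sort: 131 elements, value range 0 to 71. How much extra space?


n = 131 (output array)
k = 72 (count array for 72 distinct values)
Extra space = 131 + 72 = 203


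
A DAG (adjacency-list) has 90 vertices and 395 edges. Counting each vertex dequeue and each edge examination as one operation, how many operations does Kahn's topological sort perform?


V = 90 (vertex processing)
E = 395 (edge processing)
V + E = 90 + 395 = 485


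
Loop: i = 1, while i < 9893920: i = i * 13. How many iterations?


i multiplies by 13 each step:
i = 1 -> 13 -> 169 -> 2197 -> 28561 -> 371293 -> 4826809 -> 62748517 (stop)
Iterations = ceil(log_13(9893920)) = 7


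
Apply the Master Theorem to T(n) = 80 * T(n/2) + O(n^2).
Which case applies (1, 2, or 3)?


The Master Theorem: T(n) = a*T(n/b) + O(n^c)
  a = 80, b = 2, c = 2
log_b(a) = log_2(80) ~ 6.322
Compare b^c with a: 2^2 = 4 < 80, so c < log_b(a).
Since c < log_b(a), Case 1 applies.
T(n) = O(n^(log_2 80)) ~ O(n^6.322)
Master Theorem case = 1


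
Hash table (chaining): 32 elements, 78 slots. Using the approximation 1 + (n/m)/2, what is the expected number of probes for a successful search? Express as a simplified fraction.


Computing expected probes:
alpha = 32/78
= 1 + alpha/2
= 1 + 32/(2*78)
= (2*78 + 32) / (2*78)
= 188/156 = 47/39


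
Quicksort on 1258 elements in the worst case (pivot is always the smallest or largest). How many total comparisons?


In the worst case, each partition step picks the worst pivot:
  Partition 1: 1257 comparisons (n-1 elements to compare)
  Partition 2: 1256 comparisons
  Partition 3: 1255 comparisons
  Partition 4: 1254 comparisons
  Partition 5: 1253 comparisons
  ...
  Last partition: 0 comparisons
Total = (n-1) + (n-2) + ... + 1 + 0 = n*(n-1)/2
= 1258*1257/2 = 790653


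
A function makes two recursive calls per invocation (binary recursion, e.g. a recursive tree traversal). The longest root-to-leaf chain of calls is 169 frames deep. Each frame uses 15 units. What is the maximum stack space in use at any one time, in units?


Binary recursion: the two calls run one after the other, so only one root-to-leaf chain of frames is on the stack at a time.
Maximum depth (longest chain) = 169 frames
Each frame = 15 units
Max stack space = 169 * 15 = 2535


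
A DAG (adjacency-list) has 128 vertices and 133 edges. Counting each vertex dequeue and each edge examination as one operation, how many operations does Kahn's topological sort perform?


V = 128 (vertex processing)
E = 133 (edge processing)
V + E = 128 + 133 = 261


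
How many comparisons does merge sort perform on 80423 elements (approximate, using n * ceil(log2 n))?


Recursion depth: ceil(log2(80423)) = 17
Each recursion level merges n = 80423 elements
Total = 80423 * 17 = 1367191


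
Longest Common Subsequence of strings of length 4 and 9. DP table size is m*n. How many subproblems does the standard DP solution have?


DP table indexed by positions in both strings.
First string: 4 positions
Second string: 9 positions
Total = 4 * 9 = 36


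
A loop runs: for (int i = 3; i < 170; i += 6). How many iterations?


Loop starts at i = 3, increments by 6, stops when i >= 170.
Number of iterations = ceil((170 - 3) / 6)
= ceil(167 / 6)
= 28


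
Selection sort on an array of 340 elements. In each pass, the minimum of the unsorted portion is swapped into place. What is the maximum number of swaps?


Selection sort performs one swap per pass:
  Pass 1: find min in positions 0 to 339, swap with position 0
  Pass 2: find min in positions 1 to 339, swap with position 1
  Pass 3: find min in positions 2 to 339, swap with position 2
  Pass 4: find min in positions 3 to 339, swap with position 3
  Pass 5: find min in positions 4 to 339, swap with position 4
  ... (334 more passes)
Total passes (and swaps) = n - 1 = 340 - 1 = 339


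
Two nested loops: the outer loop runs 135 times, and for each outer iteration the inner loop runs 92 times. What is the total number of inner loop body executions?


Outer loop: 135 iterations
Inner loop: 92 iterations per outer iteration
Total = 135 * 92 = 12420


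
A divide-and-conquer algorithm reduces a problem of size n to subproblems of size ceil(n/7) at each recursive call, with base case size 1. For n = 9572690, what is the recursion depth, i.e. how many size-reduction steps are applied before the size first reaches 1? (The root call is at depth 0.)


Each step divides the size by 7 (rounding up); after k steps the size is ceil(n/7^k), which equals 1 exactly when 7^k >= n.
So the depth is the smallest k with 7^k >= 9572690, i.e. ceil(log_7(9572690)).
7^8 = 5764801 < 9572690 <= 40353607 = 7^9
Recursion depth = 9


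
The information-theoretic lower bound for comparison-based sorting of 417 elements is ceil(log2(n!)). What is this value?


A binary decision tree of height h has at most 2^h leaves and needs at least n! of them, so h >= ceil(log2(n!)).
417! is far too large to multiply out, so use Stirling's series:
  ln(n!) ~ n ln n - n + (1/2) ln(2 pi n) + 1/(12n)  (error below 1/(360 n^3), negligible here)
  ln(417) = 6.0330862
  n ln n = 417 * 6.0330862 = 2515.7969
  (1/2) ln(2 pi * 417) = (1/2) ln(2620.0883) = 3.9355
  1/(12*417) = 0.0002
  ln(417!) ~ 2515.7969 - 417 + 3.9355 + 0.0002 = 2102.7326
Convert to base 2: log2(417!) = 2102.7326 / ln 2 = 2102.7326 / 0.69314718 = 3033.6019
ceil(3033.6019) = 3034


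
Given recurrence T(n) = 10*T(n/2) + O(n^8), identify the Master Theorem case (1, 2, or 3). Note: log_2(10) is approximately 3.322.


Master Theorem parameters: a=10, b=2, c=8
log_b(a) = 3.322
Compare b^c with a: 2^8 = 256 > 10, so c > log_b(a).
Comparing c=8 vs log_b(a)=3.322:
8 > 3.322 => Case 3
Result: T(n) = O(n^8)
Master Theorem case = 3


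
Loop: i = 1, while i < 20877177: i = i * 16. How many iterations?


i multiplies by 16 each step:
i = 1 -> 16 -> 256 -> 4096 -> 65536 -> 1048576 -> 16777216 -> 268435456 (stop)
Iterations = ceil(log_16(20877177)) = 7


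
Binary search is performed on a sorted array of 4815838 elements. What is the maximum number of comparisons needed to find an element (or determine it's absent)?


Binary search halves the search space each comparison:
  Step 1: search space = 4815838 -> 2407919
  Step 2: search space = 2407919 -> 1203959
  Step 3: search space = 1203959 -> 601979
  Step 4: search space = 601979 -> 300989
  Step 5: search space = 300989 -> 150494
  Step 6: search space = 150494 -> 75247
  Step 7: search space = 75247 -> 37623
  Step 8: search space = 37623 -> 18811
  Step 9: search space = 18811 -> 9405
  Step 10: search space = 9405 -> 4702
  Step 11: search space = 4702 -> 2351
  Step 12: search space = 2351 -> 1175
  Step 13: search space = 1175 -> 587
  Step 14: search space = 587 -> 293
  Step 15: search space = 293 -> 146
  Step 16: search space = 146 -> 73
  Step 17: search space = 73 -> 36
  Step 18: search space = 36 -> 18
  Step 19: search space = 18 -> 9
  Step 20: search space = 9 -> 4
  Step 21: search space = 4 -> 2
  Step 22: search space = 2 -> 1
  Step 23: search space = 1 (final check)
Maximum comparisons = floor(log2(4815838)) + 1 = 22 + 1 = 23


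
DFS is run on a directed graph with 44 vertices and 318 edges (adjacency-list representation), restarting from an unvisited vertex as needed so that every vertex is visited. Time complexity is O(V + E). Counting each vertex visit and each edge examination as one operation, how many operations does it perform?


A full DFS traversal processes each vertex exactly once (push/pop on stack).
Each directed edge is examined once.
V = 44, E = 318
V + E = 362


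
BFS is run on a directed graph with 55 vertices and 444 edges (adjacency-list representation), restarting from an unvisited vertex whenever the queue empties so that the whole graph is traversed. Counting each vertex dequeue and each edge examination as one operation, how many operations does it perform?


A full BFS traversal dequeues each vertex exactly once and examines each directed edge exactly once.
V = 55 (vertex processing cost)
E = 444 (edge examination cost)
Total operations proportional to V + E = 55 + 444 = 499


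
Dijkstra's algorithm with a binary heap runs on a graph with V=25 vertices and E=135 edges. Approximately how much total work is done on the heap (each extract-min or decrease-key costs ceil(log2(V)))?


Dijkstra with a binary heap: each vertex is extracted once, each edge may relax once.
Each heap operation costs O(log V).
V + E = 25 + 135 = 160
ceil(log2(25)) = 5 (since 2^4 = 16 < 25 <= 32 = 2^5)
Total heap work = (V+E) * ceil(log2(V)) = 160 * 5 = 800


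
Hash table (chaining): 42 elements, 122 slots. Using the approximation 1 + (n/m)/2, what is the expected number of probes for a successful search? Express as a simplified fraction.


Computing expected probes:
alpha = 42/122
= 1 + alpha/2
= 1 + 42/(2*122)
= (2*122 + 42) / (2*122)
= 286/244 = 143/122


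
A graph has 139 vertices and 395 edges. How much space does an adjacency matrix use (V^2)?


Adjacency matrix: V x V grid of entries
Space = V^2 = 139^2 = 139 * 139 = 19321


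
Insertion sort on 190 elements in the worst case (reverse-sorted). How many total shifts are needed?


In the worst case (reverse-sorted), each element shifts past all previous:
  Element 1: 1 shifts
  Element 2: 2 shifts
  Element 3: 3 shifts
  Element 4: 4 shifts
  Element 5: 5 shifts
  ...
  Element 189: 189 shifts
Total = 1 + 2 + ... + 189
= 190*(190-1)/2 = 17955


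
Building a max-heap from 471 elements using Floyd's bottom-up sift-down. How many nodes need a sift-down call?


In a heap of 471 elements (0-indexed array):
  Last element index: 470
  Parent of last element: floor((470 - 1) / 2) = 234
  Internal nodes: indices 0 to 234
  Count = floor(471/2) = 235


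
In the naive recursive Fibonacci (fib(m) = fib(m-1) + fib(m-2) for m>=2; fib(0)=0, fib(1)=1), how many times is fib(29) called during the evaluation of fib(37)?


Let N(m) = number of times fib(m) is called while evaluating fib(37).
N(37) = 1 (the initial call).
N(36) = 1 (only fib(37) calls it).
For 1 <= m <= 35: fib(m) is called by fib(m+1) and fib(m+2), so
  N(m) = N(m+1) + N(m+2).
fib(0) is called only by fib(2), so N(0) = N(2).
Walk down from m=37:
  N(37)=1, N(36)=1, N(35)=2, N(34)=3, N(33)=5, N(32)=8, N(31)=13, N(30)=21, N(29)=34
N(29) = 34


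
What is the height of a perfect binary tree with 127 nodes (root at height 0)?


A perfect binary tree with 127 nodes:
  127 = 2^7 - 1
  Levels: 0, 1, ..., 6
  Height = 6


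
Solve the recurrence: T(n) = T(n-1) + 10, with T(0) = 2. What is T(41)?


Unrolling the recurrence:
T(41) = T(40) + 10
       = T(39) + 10 + 10
       = T(38) + 10*3
       ...
       = T(0) + 10*41
       = 2 + 410 = 412


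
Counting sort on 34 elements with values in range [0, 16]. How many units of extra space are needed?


Output array size: 34 (to store sorted result)
Count array size: 17 (one slot per possible value, range 0 to 16)
Total extra space = 34 + 17 = 51


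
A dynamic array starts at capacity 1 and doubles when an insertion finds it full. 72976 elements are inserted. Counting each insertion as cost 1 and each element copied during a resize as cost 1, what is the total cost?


n = 72976
Insertion costs: 72976
Resizes copy 1, 2, 4, ... up to the largest power of 2 that is <= n-1 = 72975, i.e. 65536.
Copy costs = 1 + 2 + 4 + 8 + 16 + 32 + 64 + 128 + 256 + 512 + 1024 + 2048 + 4096 + 8192 + 16384 + 32768 + 65536 = 131071
Total = 72976 + 131071 = 204047


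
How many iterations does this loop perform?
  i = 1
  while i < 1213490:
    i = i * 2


The loop variable doubles each iteration:
i = 1 -> 2 -> 4 -> 8 -> 16 -> 32 -> 64 -> 128 -> 256 -> 512 -> 1024 -> 2048 -> 4096 -> 8192 -> 16384 -> 32768 -> 65536 -> 131072 -> 262144 -> 524288 -> 1048576 -> 2097152 (stop, 2097152 >= 1213490)
Number of doublings = ceil(log2(1213490)) = 21


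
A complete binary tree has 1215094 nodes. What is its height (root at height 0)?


In a complete binary tree, level k holds nodes 2^k .. 2^(k+1)-1 (1-indexed).
Height = floor(log2(n)) = floor(log2(1215094)) = 20
Check: 2^20 = 1048576 <= 1215094 < 2097152 = 2^21


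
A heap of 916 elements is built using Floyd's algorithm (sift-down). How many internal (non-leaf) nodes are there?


Leaf nodes occupy roughly half the array.
Sift-down is called for each internal node, starting from the last one.
Internal nodes = floor(n/2) = floor(916/2) = 458


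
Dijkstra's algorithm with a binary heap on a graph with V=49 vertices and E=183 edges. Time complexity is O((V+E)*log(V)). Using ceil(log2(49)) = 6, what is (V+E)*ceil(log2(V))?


Dijkstra with a binary heap: each vertex is extracted once, each edge may relax once.
Each heap operation costs O(log V).
V + E = 49 + 183 = 232
ceil(log2(49)) = 6 (since 2^5 = 32 < 49 <= 64 = 2^6)
Total heap work = (V+E) * ceil(log2(V)) = 232 * 6 = 1392


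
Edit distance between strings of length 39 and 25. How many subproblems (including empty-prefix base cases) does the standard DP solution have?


The table includes base cases (empty prefixes).
Rows: (m+1) = 40
Columns: (n+1) = 26
Total = 40 * 26 = 1040


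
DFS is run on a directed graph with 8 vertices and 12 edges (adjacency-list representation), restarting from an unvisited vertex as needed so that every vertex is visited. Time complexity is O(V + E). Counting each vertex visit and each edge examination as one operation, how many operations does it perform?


A full DFS traversal processes each vertex exactly once (push/pop on stack).
Each directed edge is examined once.
V = 8, E = 12
V + E = 20


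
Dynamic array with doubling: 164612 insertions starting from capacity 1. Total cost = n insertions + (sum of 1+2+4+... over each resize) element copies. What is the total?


n = 164612
Insertion costs: 164612
Resizes copy 1, 2, 4, ... up to the largest power of 2 that is <= n-1 = 164611, i.e. 131072.
Copy costs = 1 + 2 + 4 + 8 + 16 + 32 + 64 + 128 + 256 + 512 + 1024 + 2048 + 4096 + 8192 + 16384 + 32768 + 65536 + 131072 = 262143
Total = 164612 + 262143 = 426755


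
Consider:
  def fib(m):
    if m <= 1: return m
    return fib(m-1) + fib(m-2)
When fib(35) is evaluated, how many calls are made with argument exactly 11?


Let N(m) = number of times fib(m) is called while evaluating fib(35).
N(35) = 1 (the initial call).
N(34) = 1 (only fib(35) calls it).
For 1 <= m <= 33: fib(m) is called by fib(m+1) and fib(m+2), so
  N(m) = N(m+1) + N(m+2).
fib(0) is called only by fib(2), so N(0) = N(2).
Walk down from m=35:
  N(35)=1, N(34)=1, N(33)=2, N(32)=3, N(31)=5, N(30)=8, N(29)=13, N(28)=21, N(27)=34, N(26)=55, N(25)=89, N(24)=144, N(23)=233, N(22)=377, N(21)=610, N(20)=987, N(19)=1597, N(18)=2584, N(17)=4181, N(16)=6765, N(15)=10946, N(14)=17711, N(13)=28657, N(12)=46368, N(11)=75025
N(11) = 75025


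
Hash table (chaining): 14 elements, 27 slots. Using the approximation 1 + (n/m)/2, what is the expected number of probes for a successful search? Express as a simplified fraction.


Computing expected probes:
alpha = 14/27
= 1 + alpha/2
= 1 + 14/(2*27)
= (2*27 + 14) / (2*27)
= 68/54 = 34/27


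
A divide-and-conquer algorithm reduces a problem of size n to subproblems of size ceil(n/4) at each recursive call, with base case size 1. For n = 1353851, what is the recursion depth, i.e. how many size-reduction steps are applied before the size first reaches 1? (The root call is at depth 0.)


Each step divides the size by 4 (rounding up); after k steps the size is ceil(n/4^k), which equals 1 exactly when 4^k >= n.
So the depth is the smallest k with 4^k >= 1353851, i.e. ceil(log_4(1353851)).
4^10 = 1048576 < 1353851 <= 4194304 = 4^11
Recursion depth = 11


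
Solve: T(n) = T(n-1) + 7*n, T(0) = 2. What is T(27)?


Expanding the recurrence:
T(27) = T(26) + 7*27
       = T(25) + 7*26 + 7*27
       ...
       = T(0) + 7*(1 + 2 + ... + 27)
       = 2 + 7 * 27*28/2
       = 2 + 7 * 378
       = 2 + 2646 = 2648


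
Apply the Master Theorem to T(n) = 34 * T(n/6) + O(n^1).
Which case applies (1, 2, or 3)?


The Master Theorem: T(n) = a*T(n/b) + O(n^c)
  a = 34, b = 6, c = 1
log_b(a) = log_6(34) ~ 1.968
Compare b^c with a: 6^1 = 6 < 34, so c < log_b(a).
Since c < log_b(a), Case 1 applies.
T(n) = O(n^(log_6 34)) ~ O(n^1.968)
Master Theorem case = 1


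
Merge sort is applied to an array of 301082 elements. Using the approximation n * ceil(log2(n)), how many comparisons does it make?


Merge sort divides the array into halves recursively.
Number of levels = ceil(log2(301082)) = 19
At each level, approximately n = 301082 comparisons are needed for merging.
Total comparisons ~ n * ceil(log2(n)) = 301082 * 19 = 5720558


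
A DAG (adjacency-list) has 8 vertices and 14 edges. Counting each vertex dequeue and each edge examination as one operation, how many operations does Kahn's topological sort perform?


V = 8 (vertex processing)
E = 14 (edge processing)
V + E = 8 + 14 = 22


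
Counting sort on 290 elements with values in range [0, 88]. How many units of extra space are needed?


Output array size: 290 (to store sorted result)
Count array size: 89 (one slot per possible value, range 0 to 88)
Total extra space = 290 + 89 = 379


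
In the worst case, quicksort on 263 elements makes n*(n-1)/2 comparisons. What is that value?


Sum of comparisons per partition:
262 + 261 + ... + 1 + 0
= 263 * (263 - 1) / 2
= 263 * 262 / 2
= 34453


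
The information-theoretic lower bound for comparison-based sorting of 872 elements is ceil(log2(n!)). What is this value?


A binary decision tree of height h has at most 2^h leaves and needs at least n! of them, so h >= ceil(log2(n!)).
872! is far too large to multiply out, so use Stirling's series:
  ln(n!) ~ n ln n - n + (1/2) ln(2 pi n) + 1/(12n)  (error below 1/(360 n^3), negligible here)
  ln(872) = 6.7707894
  n ln n = 872 * 6.7707894 = 5904.1284
  (1/2) ln(2 pi * 872) = (1/2) ln(5478.9376) = 4.3043
  1/(12*872) = 0.0001
  ln(872!) ~ 5904.1284 - 872 + 4.3043 + 0.0001 = 5036.4328
Convert to base 2: log2(872!) = 5036.4328 / ln 2 = 5036.4328 / 0.69314718 = 7266.0366
ceil(7266.0366) = 7267


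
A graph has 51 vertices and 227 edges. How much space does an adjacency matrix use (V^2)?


Adjacency matrix: V x V grid of entries
Space = V^2 = 51^2 = 51 * 51 = 2601


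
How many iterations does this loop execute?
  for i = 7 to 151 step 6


The loop variable i takes values starting at 7 and increments by 6 each iteration.
Sequence: i = 7, 13, 19, 25, 31, 37, 43, 49, 55, ...
The upper bound 151 is inclusive, so the count is floor((last - first) / step) + 1:
floor((151 - 7) / 6) + 1 = floor(144/6) + 1 = 24 + 1 = 25


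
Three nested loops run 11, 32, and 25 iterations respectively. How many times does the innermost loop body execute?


Loop 1 (outermost): 11 iterations
Loop 2 (middle): 32 iterations per outer
Loop 3 (innermost): 25 iterations per middle
Total = 11 * 32 * 25 = 8800


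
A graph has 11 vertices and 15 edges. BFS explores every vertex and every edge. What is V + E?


A full BFS traversal dequeues each vertex once and examines each edge once.
Vertex visits: 11
Edge visits: 15
V + E = 11 + 15 = 26


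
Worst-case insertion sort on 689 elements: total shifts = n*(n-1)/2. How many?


Sum of shifts = 1 + 2 + 3 + ... + 688
= 689 * 688 / 2
= 474032 / 2
= 237016


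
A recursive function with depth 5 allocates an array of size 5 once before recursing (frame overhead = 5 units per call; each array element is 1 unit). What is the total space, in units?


Array allocation: 5 units (allocated once)
Stack frames: 5 deep * 5 per frame = 25 units
Total = 5 + 25 = 30


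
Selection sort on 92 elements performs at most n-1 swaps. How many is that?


Each of the 91 passes places one element in its final position.
Pass 1: swap minimum into position 0
Pass 2: swap minimum of remaining into position 1
...
Pass 91: last two elements, one swap
Maximum swaps = 92 - 1 = 91


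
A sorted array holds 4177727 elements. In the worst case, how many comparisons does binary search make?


Halving sequence: 4177727 -> 2088863 -> 1044431 -> 522215 -> 261107 -> 130553 -> 65276 -> 32638 -> 16319 -> 8159 -> 4079 -> 2039 -> 1019 -> 509 -> 254 -> 127 -> 63 -> 31 -> 15 -> 7 -> 3 -> 1
Number of halvings = 21
Max comparisons = 21 + 1 = 22


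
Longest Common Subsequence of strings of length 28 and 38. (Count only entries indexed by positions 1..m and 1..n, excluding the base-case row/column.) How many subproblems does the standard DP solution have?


DP table indexed by positions in both strings.
First string: 28 positions
Second string: 38 positions
Total = 28 * 38 = 1064


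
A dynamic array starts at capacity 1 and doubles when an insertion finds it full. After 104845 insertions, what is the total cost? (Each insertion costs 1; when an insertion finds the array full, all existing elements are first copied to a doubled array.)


Insertion cost: 104845 (one per element)
Resizes occur just before inserting elements 2, 3, 5, 9, ...
Elements copied at each resize: 1 + 2 + 4 + 8 + 16 + 32 + 64 + 128 + 256 + 512 + 1024 + 2048 + 4096 + 8192 + 16384 + 32768 + 65536
Sum of copies = 131071 (geometric series: 2^k - 1)
Total = 104845 + 131071 = 235916


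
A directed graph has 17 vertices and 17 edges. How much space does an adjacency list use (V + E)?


Adjacency list: one list head per vertex + one entry per edge
Vertex heads: 17
Edge entries: 17
Total = 17 + 17 = 34


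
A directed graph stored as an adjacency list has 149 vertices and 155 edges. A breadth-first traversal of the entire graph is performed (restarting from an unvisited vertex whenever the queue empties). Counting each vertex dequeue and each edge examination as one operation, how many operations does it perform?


A full BFS traversal dequeues each vertex once and examines each edge once.
Vertex visits: 149
Edge visits: 155
V + E = 149 + 155 = 304


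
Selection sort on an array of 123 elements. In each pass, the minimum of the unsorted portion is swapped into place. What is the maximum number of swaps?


Selection sort performs one swap per pass:
  Pass 1: find min in positions 0 to 122, swap with position 0
  Pass 2: find min in positions 1 to 122, swap with position 1
  Pass 3: find min in positions 2 to 122, swap with position 2
  Pass 4: find min in positions 3 to 122, swap with position 3
  Pass 5: find min in positions 4 to 122, swap with position 4
  ... (117 more passes)
Total passes (and swaps) = n - 1 = 123 - 1 = 122


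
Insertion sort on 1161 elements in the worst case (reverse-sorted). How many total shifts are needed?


In the worst case (reverse-sorted), each element shifts past all previous:
  Element 1: 1 shifts
  Element 2: 2 shifts
  Element 3: 3 shifts
  Element 4: 4 shifts
  Element 5: 5 shifts
  ...
  Element 1160: 1160 shifts
Total = 1 + 2 + ... + 1160
= 1161*(1161-1)/2 = 673380


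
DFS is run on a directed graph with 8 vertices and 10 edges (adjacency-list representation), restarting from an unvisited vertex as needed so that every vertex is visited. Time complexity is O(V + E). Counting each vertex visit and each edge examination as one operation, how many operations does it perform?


A full DFS traversal processes each vertex exactly once (push/pop on stack).
Each directed edge is examined once.
V = 8, E = 10
V + E = 18


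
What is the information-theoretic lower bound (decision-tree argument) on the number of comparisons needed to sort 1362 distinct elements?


A binary decision tree of height h has at most 2^h leaves and needs at least n! of them, so h >= ceil(log2(n!)).
1362! is far too large to multiply out, so use Stirling's series:
  ln(n!) ~ n ln n - n + (1/2) ln(2 pi n) + 1/(12n)  (error below 1/(360 n^3), negligible here)
  ln(1362) = 7.2167095
  n ln n = 1362 * 7.2167095 = 9829.1583
  (1/2) ln(2 pi * 1362) = (1/2) ln(8557.6984) = 4.5273
  1/(12*1362) = 0.0001
  ln(1362!) ~ 9829.1583 - 1362 + 4.5273 + 0.0001 = 8471.6857
Convert to base 2: log2(1362!) = 8471.6857 / ln 2 = 8471.6857 / 0.69314718 = 12222.0590
ceil(12222.0590) = 12223


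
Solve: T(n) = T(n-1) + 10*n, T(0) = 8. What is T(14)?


Expanding the recurrence:
T(14) = T(13) + 10*14
       = T(12) + 10*13 + 10*14
       ...
       = T(0) + 10*(1 + 2 + ... + 14)
       = 8 + 10 * 14*15/2
       = 8 + 10 * 105
       = 8 + 1050 = 1058


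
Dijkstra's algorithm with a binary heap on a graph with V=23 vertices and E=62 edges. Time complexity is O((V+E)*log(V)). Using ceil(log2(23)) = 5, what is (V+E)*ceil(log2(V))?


Dijkstra with a binary heap: each vertex is extracted once, each edge may relax once.
Each heap operation costs O(log V).
V + E = 23 + 62 = 85
ceil(log2(23)) = 5 (since 2^4 = 16 < 23 <= 32 = 2^5)
Total heap work = (V+E) * ceil(log2(V)) = 85 * 5 = 425


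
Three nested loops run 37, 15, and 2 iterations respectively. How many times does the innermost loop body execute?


Loop 1 (outermost): 37 iterations
Loop 2 (middle): 15 iterations per outer
Loop 3 (innermost): 2 iterations per middle
Total = 37 * 15 * 2 = 1110


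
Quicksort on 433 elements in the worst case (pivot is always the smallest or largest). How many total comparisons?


In the worst case, each partition step picks the worst pivot:
  Partition 1: 432 comparisons (n-1 elements to compare)
  Partition 2: 431 comparisons
  Partition 3: 430 comparisons
  Partition 4: 429 comparisons
  Partition 5: 428 comparisons
  ...
  Last partition: 0 comparisons
Total = (n-1) + (n-2) + ... + 1 + 0 = n*(n-1)/2
= 433*432/2 = 93528


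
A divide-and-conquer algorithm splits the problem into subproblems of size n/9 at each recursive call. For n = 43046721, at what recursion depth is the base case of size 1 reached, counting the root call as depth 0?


At each depth, the problem size is divided by 9:
  Depth 0: problem size = 43046721
  Depth 1: problem size = 4782969
  Depth 2: problem size = 531441
  Depth 3: problem size = 59049
  Depth 4: problem size = 6561
  Depth 5: problem size = 729
  Depth 6: problem size = 81
  Depth 7: problem size = 9
  Depth 8: problem size = 1 (base case)
The base case is reached at depth log_9(43046721) = 8 (the tree has 9 levels counting depth 0, but the depth asked for is 8).
Recursion depth = 8


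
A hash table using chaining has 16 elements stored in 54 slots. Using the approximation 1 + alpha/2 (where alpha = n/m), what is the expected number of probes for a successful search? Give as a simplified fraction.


Load factor alpha = n/m = 16/54
Expected probes = 1 + alpha/2 = 1 + 16/(2*54)
= 1 + 16/108
= 108/108 + 16/108
= 124/108
Simplify: 31/27


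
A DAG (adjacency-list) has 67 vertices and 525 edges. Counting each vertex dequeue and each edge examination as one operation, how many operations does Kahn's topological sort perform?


V = 67 (vertex processing)
E = 525 (edge processing)
V + E = 67 + 525 = 592


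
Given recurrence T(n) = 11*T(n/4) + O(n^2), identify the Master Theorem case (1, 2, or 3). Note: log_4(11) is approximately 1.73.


Master Theorem parameters: a=11, b=4, c=2
log_b(a) = 1.73
Compare b^c with a: 4^2 = 16 > 11, so c > log_b(a).
Comparing c=2 vs log_b(a)=1.73:
2 > 1.73 => Case 3
Result: T(n) = O(n^2)
Master Theorem case = 3


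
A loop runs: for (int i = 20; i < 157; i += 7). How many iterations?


Loop starts at i = 20, increments by 7, stops when i >= 157.
Number of iterations = ceil((157 - 20) / 7)
= ceil(137 / 7)
= 20


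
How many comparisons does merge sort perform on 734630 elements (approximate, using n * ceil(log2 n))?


Recursion depth: ceil(log2(734630)) = 20
Each recursion level merges n = 734630 elements
Total = 734630 * 20 = 14692600


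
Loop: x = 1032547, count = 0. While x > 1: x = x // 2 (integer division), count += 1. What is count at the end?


The variable x halves each step:
x = 1032547 -> 516273 -> 258136 -> 129068 -> 64534 -> 32267 -> 16133 -> 8066 -> 4033 -> 2016 -> 1008 -> 504 -> 252 -> 126 -> 63 -> 31 -> 15 -> 7 -> 3 -> 1
Number of halvings = floor(log2(1032547)) = 19


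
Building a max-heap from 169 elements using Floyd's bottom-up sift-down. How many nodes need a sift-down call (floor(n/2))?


In a heap of 169 elements (0-indexed array):
  Last element index: 168
  Parent of last element: floor((168 - 1) / 2) = 83
  Internal nodes: indices 0 to 83
  Count = floor(169/2) = 84


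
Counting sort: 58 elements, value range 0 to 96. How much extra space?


n = 58 (output array)
k = 97 (count array for 97 distinct values)
Extra space = 58 + 97 = 155


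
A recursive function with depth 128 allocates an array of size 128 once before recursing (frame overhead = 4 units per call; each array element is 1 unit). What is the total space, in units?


Array allocation: 128 units (allocated once)
Stack frames: 128 deep * 4 per frame = 512 units
Total = 128 + 512 = 640


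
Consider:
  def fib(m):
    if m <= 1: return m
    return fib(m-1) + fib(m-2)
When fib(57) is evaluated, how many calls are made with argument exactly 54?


Let N(m) = number of times fib(m) is called while evaluating fib(57).
N(57) = 1 (the initial call).
N(56) = 1 (only fib(57) calls it).
For 1 <= m <= 55: fib(m) is called by fib(m+1) and fib(m+2), so
  N(m) = N(m+1) + N(m+2).
fib(0) is called only by fib(2), so N(0) = N(2).
Walk down from m=57:
  N(57)=1, N(56)=1, N(55)=2, N(54)=3
N(54) = 3


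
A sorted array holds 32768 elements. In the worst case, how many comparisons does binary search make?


Halving sequence: 32768 -> 16384 -> 8192 -> 4096 -> 2048 -> 1024 -> 512 -> 256 -> 128 -> 64 -> 32 -> 16 -> 8 -> 4 -> 2 -> 1
Number of halvings = 15
Max comparisons = 15 + 1 = 16


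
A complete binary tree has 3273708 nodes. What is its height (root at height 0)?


In a complete binary tree, level k holds nodes 2^k .. 2^(k+1)-1 (1-indexed).
Height = floor(log2(n)) = floor(log2(3273708)) = 21
Check: 2^21 = 2097152 <= 3273708 < 4194304 = 2^22


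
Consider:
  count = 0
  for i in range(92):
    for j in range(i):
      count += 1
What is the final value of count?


For each i, the inner loop runs i times:
  i=0: inner runs 0 times
  i=1: inner runs 1 time
  i=2: inner runs 2 times
  i=3: inner runs 3 times
  i=4: inner runs 4 times
  i=5: inner runs 5 times
  i=6: inner runs 6 times
  i=7: inner runs 7 times
  ...
Total = 0 + 1 + 2 + ... + 91 = 92*(92-1)/2 = 4186


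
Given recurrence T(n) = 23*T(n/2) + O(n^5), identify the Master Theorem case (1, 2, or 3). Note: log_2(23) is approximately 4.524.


Master Theorem parameters: a=23, b=2, c=5
log_b(a) = 4.524
Compare b^c with a: 2^5 = 32 > 23, so c > log_b(a).
Comparing c=5 vs log_b(a)=4.524:
5 > 4.524 => Case 3
Result: T(n) = O(n^5)
Master Theorem case = 3


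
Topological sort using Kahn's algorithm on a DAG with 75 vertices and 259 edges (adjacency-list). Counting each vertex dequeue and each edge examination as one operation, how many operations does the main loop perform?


Kahn's algorithm:
  1. Compute in-degrees: O(V + E)
  2. Process queue: each vertex dequeued once (O(V))
     each edge examined once (O(E))
Total = V + E = 75 + 259 = 334


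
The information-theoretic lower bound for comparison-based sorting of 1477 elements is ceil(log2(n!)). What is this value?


A binary decision tree of height h has at most 2^h leaves and needs at least n! of them, so h >= ceil(log2(n!)).
1477! is far too large to multiply out, so use Stirling's series:
  ln(n!) ~ n ln n - n + (1/2) ln(2 pi n) + 1/(12n)  (error below 1/(360 n^3), negligible here)
  ln(1477) = 7.2977683
  n ln n = 1477 * 7.2977683 = 10778.8038
  (1/2) ln(2 pi * 1477) = (1/2) ln(9280.2647) = 4.5678
  1/(12*1477) = 0.0001
  ln(1477!) ~ 10778.8038 - 1477 + 4.5678 + 0.0001 = 9306.3717
Convert to base 2: log2(1477!) = 9306.3717 / ln 2 = 9306.3717 / 0.69314718 = 13426.2563
ceil(13426.2563) = 13427


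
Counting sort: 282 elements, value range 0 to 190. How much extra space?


n = 282 (output array)
k = 191 (count array for 191 distinct values)
Extra space = 282 + 191 = 473


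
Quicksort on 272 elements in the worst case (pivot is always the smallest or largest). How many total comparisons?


In the worst case, each partition step picks the worst pivot:
  Partition 1: 271 comparisons (n-1 elements to compare)
  Partition 2: 270 comparisons
  Partition 3: 269 comparisons
  Partition 4: 268 comparisons
  Partition 5: 267 comparisons
  ...
  Last partition: 0 comparisons
Total = (n-1) + (n-2) + ... + 1 + 0 = n*(n-1)/2
= 272*271/2 = 36856


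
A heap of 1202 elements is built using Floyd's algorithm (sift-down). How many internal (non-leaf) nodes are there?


Leaf nodes occupy roughly half the array.
Sift-down is called for each internal node, starting from the last one.
Internal nodes = floor(n/2) = floor(1202/2) = 601


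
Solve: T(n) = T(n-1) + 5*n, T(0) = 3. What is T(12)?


Expanding the recurrence:
T(12) = T(11) + 5*12
       = T(10) + 5*11 + 5*12
       ...
       = T(0) + 5*(1 + 2 + ... + 12)
       = 3 + 5 * 12*13/2
       = 3 + 5 * 78
       = 3 + 390 = 393
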